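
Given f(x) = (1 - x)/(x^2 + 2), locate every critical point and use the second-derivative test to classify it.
f'(x) = (-x^2 + 2*x*(x - 1) - 2)/(x^2 + 2)^2

Solve f'(x) = 0:
  f'(x) = (x^2 - 2*x - 2)/(x^2 + 2)^2; the denominator is positive wherever f is defined, so f'(x) = 0 ⇔ x^2 - 2*x - 2 = 0.
  x^2 - 2*x - 2 = 0 has no rational roots; quadratic formula: x = (2 ± √12)/2.
  ⇒ x = 1 - sqrt(3) ≈ -0.7321, 1 + sqrt(3) ≈ 2.7321

f''(x) = 2*(4*x^2*(1 - x) + (3*x - 1)*(x^2 + 2))/(x^2 + 2)^3
Second-derivative test at each critical point:
  f''(-0.7321) = -0.5387 < 0 → local maximum
  f''(2.7321) = 0.0387 > 0 → local minimum

Critical points: x = 1 - sqrt(3) ≈ -0.7321 (local maximum); x = 1 + sqrt(3) ≈ 2.7321 (local minimum)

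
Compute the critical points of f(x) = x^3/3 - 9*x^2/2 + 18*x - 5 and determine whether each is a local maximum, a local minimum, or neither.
f'(x) = x^2 - 9*x + 18

Solve f'(x) = 0:
  Factor: x^2 - 9*x + 18 = (x - 6)*(x - 3) = 0.
  ⇒ x = 3, 6

f''(x) = 2*x - 9
Second-derivative test at each critical point:
  f''(3) = -3 < 0 → local maximum
  f''(6) = 3 > 0 → local minimum

Critical points: x = 3 (local maximum); x = 6 (local minimum)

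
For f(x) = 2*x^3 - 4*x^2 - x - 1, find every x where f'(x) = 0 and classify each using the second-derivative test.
f'(x) = 6*x^2 - 8*x - 1

Solve f'(x) = 0:
  6*x^2 - 8*x - 1 = 0 has no rational roots; quadratic formula: x = (8 ± √88)/12.
  ⇒ x = 2/3 - sqrt(22)/6 ≈ -0.1151, 2/3 + sqrt(22)/6 ≈ 1.4484

f''(x) = 12*x - 8
Second-derivative test at each critical point:
  f''(-0.1151) = -9.3808 < 0 → local maximum
  f''(1.4484) = 9.3808 > 0 → local minimum

Critical points: x = 2/3 - sqrt(22)/6 ≈ -0.1151 (local maximum); x = 2/3 + sqrt(22)/6 ≈ 1.4484 (local minimum)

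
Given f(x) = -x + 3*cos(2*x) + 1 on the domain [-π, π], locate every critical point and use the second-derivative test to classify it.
f'(x) = -6*sin(2*x) - 1

Solve f'(x) = 0 on [-π, π]:
  f'(x) = 0 ⇔ sin(2*x) = -1/6, i.e. 2*x = arcsin(-1/6) + 2nπ or 2*x = π − arcsin(-1/6) + 2nπ; keep the solutions lying in [-π, π].
  ⇒ x = -pi/2 + asin(1/6)/2 ≈ -1.4871, -asin(1/6)/2 ≈ -0.0837, asin(1/6)/2 + pi/2 ≈ 1.6545, pi - asin(1/6)/2 ≈ 3.0579

f''(x) = -12*cos(2*x)
Second-derivative test at each critical point:
  f''(-1.4871) = 11.8322 > 0 → local minimum
  f''(-0.0837) = -11.8322 < 0 → local maximum
  f''(1.6545) = 11.8322 > 0 → local minimum
  f''(3.0579) = -11.8322 < 0 → local maximum

Critical points: x = -pi/2 + asin(1/6)/2 ≈ -1.4871 (local minimum); x = -asin(1/6)/2 ≈ -0.0837 (local maximum); x = asin(1/6)/2 + pi/2 ≈ 1.6545 (local minimum); x = pi - asin(1/6)/2 ≈ 3.0579 (local maximum)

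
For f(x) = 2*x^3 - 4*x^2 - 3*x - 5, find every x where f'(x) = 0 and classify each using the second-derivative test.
f'(x) = 6*x^2 - 8*x - 3

Solve f'(x) = 0:
  6*x^2 - 8*x - 3 = 0 has no rational roots; quadratic formula: x = (8 ± √136)/12.
  ⇒ x = 2/3 - sqrt(34)/6 ≈ -0.3052, 2/3 + sqrt(34)/6 ≈ 1.6385

f''(x) = 12*x - 8
Second-derivative test at each critical point:
  f''(-0.3052) = -11.6619 < 0 → local maximum
  f''(1.6385) = 11.6619 > 0 → local minimum

Critical points: x = 2/3 - sqrt(34)/6 ≈ -0.3052 (local maximum); x = 2/3 + sqrt(34)/6 ≈ 1.6385 (local minimum)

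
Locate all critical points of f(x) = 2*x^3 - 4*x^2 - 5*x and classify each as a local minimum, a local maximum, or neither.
f'(x) = 6*x^2 - 8*x - 5

Solve f'(x) = 0:
  6*x^2 - 8*x - 5 = 0 has no rational roots; quadratic formula: x = (8 ± √184)/12.
  ⇒ x = 2/3 - sqrt(46)/6 ≈ -0.4637, 2/3 + sqrt(46)/6 ≈ 1.7971

f''(x) = 12*x - 8
Second-derivative test at each critical point:
  f''(-0.4637) = -13.5647 < 0 → local maximum
  f''(1.7971) = 13.5647 > 0 → local minimum

Critical points: x = 2/3 - sqrt(46)/6 ≈ -0.4637 (local maximum); x = 2/3 + sqrt(46)/6 ≈ 1.7971 (local minimum)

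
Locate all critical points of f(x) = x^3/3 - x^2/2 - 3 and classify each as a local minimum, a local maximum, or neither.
f'(x) = x*(x - 1)

Solve f'(x) = 0:
  Factor: x^2 - x = x*(x - 1) = 0.
  ⇒ x = 0, 1

f''(x) = 2*x - 1
Second-derivative test at each critical point:
  f''(0) = -1 < 0 → local maximum
  f''(1) = 1 > 0 → local minimum

Critical points: x = 0 (local maximum); x = 1 (local minimum)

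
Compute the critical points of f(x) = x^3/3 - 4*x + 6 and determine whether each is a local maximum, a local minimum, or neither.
f'(x) = x^2 - 4

Solve f'(x) = 0:
  Factor: x^2 - 4 = (x - 2)*(x + 2) = 0.
  ⇒ x = -2, 2

f''(x) = 2*x
Second-derivative test at each critical point:
  f''(-2) = -4 < 0 → local maximum
  f''(2) = 4 > 0 → local minimum

Critical points: x = -2 (local maximum); x = 2 (local minimum)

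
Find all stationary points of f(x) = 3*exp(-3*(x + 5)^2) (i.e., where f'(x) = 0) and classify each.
f'(x) = 18*(-x - 5)*exp(-3*(x + 5)^2)

Solve f'(x) = 0:
  f'(x) = (-18*x - 90)·exp(-3*(x + 5)^2) and exp(-3*(x + 5)^2) > 0 for every x, so f'(x) = 0 ⇔ -18*x - 90 = 0.
  Factor: -18*x - 90 = -18*(x + 5) = 0.
  ⇒ x = -5

f''(x) = 18*(6*(x + 5)^2 - 1)*exp(-3*(x + 5)^2)
Second-derivative test at each critical point:
  f''(-5) = -18 < 0 → local maximum

Critical points: x = -5 (local maximum)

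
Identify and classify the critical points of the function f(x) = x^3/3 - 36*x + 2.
f'(x) = x^2 - 36

Solve f'(x) = 0:
  Factor: x^2 - 36 = (x - 6)*(x + 6) = 0.
  ⇒ x = -6, 6

f''(x) = 2*x
Second-derivative test at each critical point:
  f''(-6) = -12 < 0 → local maximum
  f''(6) = 12 > 0 → local minimum

Critical points: x = -6 (local maximum); x = 6 (local minimum)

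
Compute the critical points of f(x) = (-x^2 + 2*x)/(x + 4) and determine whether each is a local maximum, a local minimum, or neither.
f'(x) = (-x^2 - 8*x + 8)/(x^2 + 8*x + 16)

Solve f'(x) = 0:
  f'(x) = -(x^2 + 8*x - 8)/(x + 4)^2; the denominator is positive wherever f is defined, so f'(x) = 0 ⇔ -x^2 - 8*x + 8 = 0.
  x^2 + 8*x - 8 = 0 has no rational roots; quadratic formula: x = (-8 ± √96)/2.
  ⇒ x = -2*sqrt(6) - 4 ≈ -8.8990, -4 + 2*sqrt(6) ≈ 0.8990

f''(x) = -48/(x^3 + 12*x^2 + 48*x + 64)
Second-derivative test at each critical point:
  f''(-8.8990) = 0.4082 > 0 → local minimum
  f''(0.8990) = -0.4082 < 0 → local maximum

Critical points: x = -2*sqrt(6) - 4 ≈ -8.8990 (local minimum); x = -4 + 2*sqrt(6) ≈ 0.8990 (local maximum)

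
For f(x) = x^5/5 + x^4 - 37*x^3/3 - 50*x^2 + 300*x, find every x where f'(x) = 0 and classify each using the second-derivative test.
f'(x) = x^4 + 4*x^3 - 37*x^2 - 100*x + 300

Solve f'(x) = 0:
  Factor: x^4 + 4*x^3 - 37*x^2 - 100*x + 300 = (x - 5)*(x - 2)*(x + 5)*(x + 6) = 0.
  ⇒ x = -6, -5, 2, 5

f''(x) = 4*x^3 + 12*x^2 - 74*x - 100
Second-derivative test at each critical point:
  f''(-6) = -88 < 0 → local maximum
  f''(-5) = 70 > 0 → local minimum
  f''(2) = -168 < 0 → local maximum
  f''(5) = 330 > 0 → local minimum

Critical points: x = -6 (local maximum); x = -5 (local minimum); x = 2 (local maximum); x = 5 (local minimum)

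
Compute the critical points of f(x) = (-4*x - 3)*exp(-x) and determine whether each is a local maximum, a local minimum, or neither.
f'(x) = (4*x - 1)*exp(-x)

Solve f'(x) = 0:
  f'(x) = (4*x - 1)·exp(-x) and exp(-x) > 0 for every x, so f'(x) = 0 ⇔ 4*x - 1 = 0.
  4*x - 1 = 0.
  ⇒ x = 1/4

f''(x) = (5 - 4*x)*exp(-x)
Second-derivative test at each critical point:
  f''(1/4) = 3.1152 > 0 → local minimum

Critical points: x = 1/4 (local minimum)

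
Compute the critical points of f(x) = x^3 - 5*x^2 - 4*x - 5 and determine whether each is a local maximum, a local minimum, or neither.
f'(x) = 3*x^2 - 10*x - 4

Solve f'(x) = 0:
  3*x^2 - 10*x - 4 = 0 has no rational roots; quadratic formula: x = (10 ± √148)/6.
  ⇒ x = 5/3 - sqrt(37)/3 ≈ -0.3609, 5/3 + sqrt(37)/3 ≈ 3.6943

f''(x) = 6*x - 10
Second-derivative test at each critical point:
  f''(-0.3609) = -12.1655 < 0 → local maximum
  f''(3.6943) = 12.1655 > 0 → local minimum

Critical points: x = 5/3 - sqrt(37)/3 ≈ -0.3609 (local maximum); x = 5/3 + sqrt(37)/3 ≈ 3.6943 (local minimum)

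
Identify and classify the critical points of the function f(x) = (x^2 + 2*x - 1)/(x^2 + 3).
f'(x) = 2*(-x^2 + 4*x + 3)/(x^4 + 6*x^2 + 9)

Solve f'(x) = 0:
  f'(x) = -2*(x^2 - 4*x - 3)/(x^2 + 3)^2; the denominator is positive wherever f is defined, so f'(x) = 0 ⇔ -2*x^2 + 8*x + 6 = 0.
  Factor: -2*x^2 + 8*x + 6 = -2*(x^2 - 4*x - 3); x^2 - 4*x - 3 = 0 has no rational roots; quadratic formula: x = (4 ± √28)/2.
  ⇒ x = 2 - sqrt(7) ≈ -0.6458, 2 + sqrt(7) ≈ 4.6458

f''(x) = 4*(x^3 - 6*x^2 - 9*x + 6)/(x^6 + 9*x^4 + 27*x^2 + 27)
Second-derivative test at each critical point:
  f''(-0.6458) = 0.9064 > 0 → local minimum
  f''(4.6458) = -0.0175 < 0 → local maximum

Critical points: x = 2 - sqrt(7) ≈ -0.6458 (local minimum); x = 2 + sqrt(7) ≈ 4.6458 (local maximum)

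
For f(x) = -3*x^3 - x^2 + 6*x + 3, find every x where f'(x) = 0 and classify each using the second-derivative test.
f'(x) = -9*x^2 - 2*x + 6

Solve f'(x) = 0:
  9*x^2 + 2*x - 6 = 0 has no rational roots; quadratic formula: x = (-2 ± √220)/18.
  ⇒ x = -sqrt(55)/9 - 1/9 ≈ -0.9351, -1/9 + sqrt(55)/9 ≈ 0.7129

f''(x) = -18*x - 2
Second-derivative test at each critical point:
  f''(-0.9351) = 14.8324 > 0 → local minimum
  f''(0.7129) = -14.8324 < 0 → local maximum

Critical points: x = -sqrt(55)/9 - 1/9 ≈ -0.9351 (local minimum); x = -1/9 + sqrt(55)/9 ≈ 0.7129 (local maximum)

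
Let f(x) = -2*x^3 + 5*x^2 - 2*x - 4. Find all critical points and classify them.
f'(x) = -6*x^2 + 10*x - 2

Solve f'(x) = 0:
  Factor: -6*x^2 + 10*x - 2 = -2*(3*x^2 - 5*x + 1); 3*x^2 - 5*x + 1 = 0 has no rational roots; quadratic formula: x = (5 ± √13)/6.
  ⇒ x = 5/6 - sqrt(13)/6 ≈ 0.2324, sqrt(13)/6 + 5/6 ≈ 1.4343

f''(x) = 10 - 12*x
Second-derivative test at each critical point:
  f''(0.2324) = 7.2111 > 0 → local minimum
  f''(1.4343) = -7.2111 < 0 → local maximum

Critical points: x = 5/6 - sqrt(13)/6 ≈ 0.2324 (local minimum); x = sqrt(13)/6 + 5/6 ≈ 1.4343 (local maximum)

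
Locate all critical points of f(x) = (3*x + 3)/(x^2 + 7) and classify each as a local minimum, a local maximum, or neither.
f'(x) = 3*(x^2 - 2*x*(x + 1) + 7)/(x^2 + 7)^2

Solve f'(x) = 0:
  f'(x) = -3*(x^2 + 2*x - 7)/(x^2 + 7)^2; the denominator is positive wherever f is defined, so f'(x) = 0 ⇔ -3*x^2 - 6*x + 21 = 0.
  Factor: -3*x^2 - 6*x + 21 = -3*(x^2 + 2*x - 7); x^2 + 2*x - 7 = 0 has no rational roots; quadratic formula: x = (-2 ± √32)/2.
  ⇒ x = -2*sqrt(2) - 1 ≈ -3.8284, -1 + 2*sqrt(2) ≈ 1.8284

f''(x) = 6*(4*x^2*(x + 1) - (3*x + 1)*(x^2 + 7))/(x^2 + 7)^3
Second-derivative test at each critical point:
  f''(-3.8284) = 0.0362 > 0 → local minimum
  f''(1.8284) = -0.1586 < 0 → local maximum

Critical points: x = -2*sqrt(2) - 1 ≈ -3.8284 (local minimum); x = -1 + 2*sqrt(2) ≈ 1.8284 (local maximum)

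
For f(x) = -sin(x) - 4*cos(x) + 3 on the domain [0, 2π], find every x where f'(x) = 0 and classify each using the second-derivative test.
f'(x) = 4*sin(x) - cos(x)

Solve f'(x) = 0 on [0, 2π]:
  f'(x) = 0 ⇔ -cos(x) = -4*sin(x) ⇔ tan(x) = 1/4, i.e. x = arctan(1/4) + nπ; keep the solutions lying in [0, 2π].
  ⇒ x = atan(1/4) ≈ 0.2450, atan(1/4) + pi ≈ 3.3866

f''(x) = sin(x) + 4*cos(x)
Second-derivative test at each critical point:
  f''(0.2450) = 4.1231 > 0 → local minimum
  f''(3.3866) = -4.1231 < 0 → local maximum

Critical points: x = atan(1/4) ≈ 0.2450 (local minimum); x = atan(1/4) + pi ≈ 3.3866 (local maximum)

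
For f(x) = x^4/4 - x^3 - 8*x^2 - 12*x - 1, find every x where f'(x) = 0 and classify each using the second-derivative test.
f'(x) = x^3 - 3*x^2 - 16*x - 12

Solve f'(x) = 0:
  Factor: x^3 - 3*x^2 - 16*x - 12 = (x - 6)*(x + 1)*(x + 2) = 0.
  ⇒ x = -2, -1, 6

f''(x) = 3*x^2 - 6*x - 16
Second-derivative test at each critical point:
  f''(-2) = 8 > 0 → local minimum
  f''(-1) = -7 < 0 → local maximum
  f''(6) = 56 > 0 → local minimum

Critical points: x = -2 (local minimum); x = -1 (local maximum); x = 6 (local minimum)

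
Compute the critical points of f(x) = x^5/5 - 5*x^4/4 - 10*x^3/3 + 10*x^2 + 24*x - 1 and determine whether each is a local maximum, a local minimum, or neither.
f'(x) = x^4 - 5*x^3 - 10*x^2 + 20*x + 24

Solve f'(x) = 0:
  Factor: x^4 - 5*x^3 - 10*x^2 + 20*x + 24 = (x - 6)*(x - 2)*(x + 1)*(x + 2) = 0.
  ⇒ x = -2, -1, 2, 6

f''(x) = 4*x^3 - 15*x^2 - 20*x + 20
Second-derivative test at each critical point:
  f''(-2) = -32 < 0 → local maximum
  f''(-1) = 21 > 0 → local minimum
  f''(2) = -48 < 0 → local maximum
  f''(6) = 224 > 0 → local minimum

Critical points: x = -2 (local maximum); x = -1 (local minimum); x = 2 (local maximum); x = 6 (local minimum)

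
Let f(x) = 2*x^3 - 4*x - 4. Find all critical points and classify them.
f'(x) = 6*x^2 - 4

Solve f'(x) = 0:
  Factor: 6*x^2 - 4 = 2*(3*x^2 - 2); 3*x^2 - 2 = 0 has no rational roots; quadratic formula: x = (0 ± √24)/6.
  ⇒ x = -sqrt(6)/3 ≈ -0.8165, sqrt(6)/3 ≈ 0.8165

f''(x) = 12*x
Second-derivative test at each critical point:
  f''(-0.8165) = -9.7980 < 0 → local maximum
  f''(0.8165) = 9.7980 > 0 → local minimum

Critical points: x = -sqrt(6)/3 ≈ -0.8165 (local maximum); x = sqrt(6)/3 ≈ 0.8165 (local minimum)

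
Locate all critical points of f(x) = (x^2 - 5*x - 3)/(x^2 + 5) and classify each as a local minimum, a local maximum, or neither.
f'(x) = (5*x^2 + 16*x - 25)/(x^4 + 10*x^2 + 25)

Solve f'(x) = 0:
  f'(x) = (5*x^2 + 16*x - 25)/(x^2 + 5)^2; the denominator is positive wherever f is defined, so f'(x) = 0 ⇔ 5*x^2 + 16*x - 25 = 0.
  5*x^2 + 16*x - 25 = 0 has no rational roots; quadratic formula: x = (-16 ± √756)/10.
  ⇒ x = -3*sqrt(21)/5 - 8/5 ≈ -4.3495, -8/5 + 3*sqrt(21)/5 ≈ 1.1495

f''(x) = 2*(-5*x^3 - 24*x^2 + 75*x + 40)/(x^6 + 15*x^4 + 75*x^2 + 125)
Second-derivative test at each critical point:
  f''(-4.3495) = -0.0481 < 0 → local maximum
  f''(1.1495) = 0.6881 > 0 → local minimum

Critical points: x = -3*sqrt(21)/5 - 8/5 ≈ -4.3495 (local maximum); x = -8/5 + 3*sqrt(21)/5 ≈ 1.1495 (local minimum)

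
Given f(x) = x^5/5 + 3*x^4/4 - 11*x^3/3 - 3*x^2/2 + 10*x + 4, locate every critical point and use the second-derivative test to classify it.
f'(x) = x^4 + 3*x^3 - 11*x^2 - 3*x + 10

Solve f'(x) = 0:
  Factor: x^4 + 3*x^3 - 11*x^2 - 3*x + 10 = (x - 2)*(x - 1)*(x + 1)*(x + 5) = 0.
  ⇒ x = -5, -1, 1, 2

f''(x) = 4*x^3 + 9*x^2 - 22*x - 3
Second-derivative test at each critical point:
  f''(-5) = -168 < 0 → local maximum
  f''(-1) = 24 > 0 → local minimum
  f''(1) = -12 < 0 → local maximum
  f''(2) = 21 > 0 → local minimum

Critical points: x = -5 (local maximum); x = -1 (local minimum); x = 1 (local maximum); x = 2 (local minimum)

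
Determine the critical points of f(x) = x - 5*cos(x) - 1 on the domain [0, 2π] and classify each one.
f'(x) = 5*sin(x) + 1

Solve f'(x) = 0 on [0, 2π]:
  f'(x) = 0 ⇔ sin(x) = -1/5, i.e. x = arcsin(-1/5) + 2nπ or x = π − arcsin(-1/5) + 2nπ; keep the solutions lying in [0, 2π].
  ⇒ x = asin(1/5) + pi ≈ 3.3430, -asin(1/5) + 2*pi ≈ 6.0818

f''(x) = 5*cos(x)
Second-derivative test at each critical point:
  f''(3.3430) = -4.8990 < 0 → local maximum
  f''(6.0818) = 4.8990 > 0 → local minimum

Critical points: x = asin(1/5) + pi ≈ 3.3430 (local maximum); x = -asin(1/5) + 2*pi ≈ 6.0818 (local minimum)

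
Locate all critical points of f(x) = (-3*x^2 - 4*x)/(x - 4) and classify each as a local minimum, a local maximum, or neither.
f'(x) = (-3*x^2 + 24*x + 16)/(x^2 - 8*x + 16)

Solve f'(x) = 0:
  f'(x) = -(3*x^2 - 24*x - 16)/(x - 4)^2; the denominator is positive wherever f is defined, so f'(x) = 0 ⇔ -3*x^2 + 24*x + 16 = 0.
  3*x^2 - 24*x - 16 = 0 has no rational roots; quadratic formula: x = (24 ± √768)/6.
  ⇒ x = 4 - 8*sqrt(3)/3 ≈ -0.6188, 4 + 8*sqrt(3)/3 ≈ 8.6188

f''(x) = -128/(x^3 - 12*x^2 + 48*x - 64)
Second-derivative test at each critical point:
  f''(-0.6188) = 1.2990 > 0 → local minimum
  f''(8.6188) = -1.2990 < 0 → local maximum

Critical points: x = 4 - 8*sqrt(3)/3 ≈ -0.6188 (local minimum); x = 4 + 8*sqrt(3)/3 ≈ 8.6188 (local maximum)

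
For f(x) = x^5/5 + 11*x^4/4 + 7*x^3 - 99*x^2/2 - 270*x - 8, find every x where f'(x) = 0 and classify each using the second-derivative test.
f'(x) = x^4 + 11*x^3 + 21*x^2 - 99*x - 270

Solve f'(x) = 0:
  Factor: x^4 + 11*x^3 + 21*x^2 - 99*x - 270 = (x - 3)*(x + 3)*(x + 5)*(x + 6) = 0.
  ⇒ x = -6, -5, -3, 3

f''(x) = 4*x^3 + 33*x^2 + 42*x - 99
Second-derivative test at each critical point:
  f''(-6) = -27 < 0 → local maximum
  f''(-5) = 16 > 0 → local minimum
  f''(-3) = -36 < 0 → local maximum
  f''(3) = 432 > 0 → local minimum

Critical points: x = -6 (local maximum); x = -5 (local minimum); x = -3 (local maximum); x = 3 (local minimum)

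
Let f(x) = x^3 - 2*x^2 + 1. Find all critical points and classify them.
f'(x) = x*(3*x - 4)

Solve f'(x) = 0:
  Factor: 3*x^2 - 4*x = x*(3*x - 4) = 0.
  ⇒ x = 0, 4/3

f''(x) = 6*x - 4
Second-derivative test at each critical point:
  f''(0) = -4 < 0 → local maximum
  f''(4/3) = 4 > 0 → local minimum

Critical points: x = 0 (local maximum); x = 4/3 (local minimum)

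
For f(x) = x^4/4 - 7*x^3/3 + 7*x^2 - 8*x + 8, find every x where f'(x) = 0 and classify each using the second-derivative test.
f'(x) = x^3 - 7*x^2 + 14*x - 8

Solve f'(x) = 0:
  Factor: x^3 - 7*x^2 + 14*x - 8 = (x - 4)*(x - 2)*(x - 1) = 0.
  ⇒ x = 1, 2, 4

f''(x) = 3*x^2 - 14*x + 14
Second-derivative test at each critical point:
  f''(1) = 3 > 0 → local minimum
  f''(2) = -2 < 0 → local maximum
  f''(4) = 6 > 0 → local minimum

Critical points: x = 1 (local minimum); x = 2 (local maximum); x = 4 (local minimum)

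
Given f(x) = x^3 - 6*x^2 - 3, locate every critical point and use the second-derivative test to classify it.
f'(x) = 3*x*(x - 4)

Solve f'(x) = 0:
  Factor: 3*x^2 - 12*x = 3*x*(x - 4) = 0.
  ⇒ x = 0, 4

f''(x) = 6*x - 12
Second-derivative test at each critical point:
  f''(0) = -12 < 0 → local maximum
  f''(4) = 12 > 0 → local minimum

Critical points: x = 0 (local maximum); x = 4 (local minimum)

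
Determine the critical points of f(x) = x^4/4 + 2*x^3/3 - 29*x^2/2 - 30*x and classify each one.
f'(x) = x^3 + 2*x^2 - 29*x - 30

Solve f'(x) = 0:
  Factor: x^3 + 2*x^2 - 29*x - 30 = (x - 5)*(x + 1)*(x + 6) = 0.
  ⇒ x = -6, -1, 5

f''(x) = 3*x^2 + 4*x - 29
Second-derivative test at each critical point:
  f''(-6) = 55 > 0 → local minimum
  f''(-1) = -30 < 0 → local maximum
  f''(5) = 66 > 0 → local minimum

Critical points: x = -6 (local minimum); x = -1 (local maximum); x = 5 (local minimum)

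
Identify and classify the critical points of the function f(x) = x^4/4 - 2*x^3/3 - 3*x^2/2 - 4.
f'(x) = x*(x^2 - 2*x - 3)

Solve f'(x) = 0:
  Factor: x^3 - 2*x^2 - 3*x = x*(x - 3)*(x + 1) = 0.
  ⇒ x = -1, 0, 3

f''(x) = 3*x^2 - 4*x - 3
Second-derivative test at each critical point:
  f''(-1) = 4 > 0 → local minimum
  f''(0) = -3 < 0 → local maximum
  f''(3) = 12 > 0 → local minimum

Critical points: x = -1 (local minimum); x = 0 (local maximum); x = 3 (local minimum)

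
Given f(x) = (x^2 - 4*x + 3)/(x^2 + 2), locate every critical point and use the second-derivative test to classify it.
f'(x) = 2*(2*x^2 - x - 4)/(x^4 + 4*x^2 + 4)

Solve f'(x) = 0:
  f'(x) = 2*(2*x^2 - x - 4)/(x^2 + 2)^2; the denominator is positive wherever f is defined, so f'(x) = 0 ⇔ 4*x^2 - 2*x - 8 = 0.
  Factor: 4*x^2 - 2*x - 8 = 2*(2*x^2 - x - 4); 2*x^2 - x - 4 = 0 has no rational roots; quadratic formula: x = (1 ± √33)/4.
  ⇒ x = 1/4 - sqrt(33)/4 ≈ -1.1861, 1/4 + sqrt(33)/4 ≈ 1.6861

f''(x) = 2*(-4*x^3 + 3*x^2 + 24*x - 2)/(x^6 + 6*x^4 + 12*x^2 + 8)
Second-derivative test at each critical point:
  f''(-1.1861) = -0.9898 < 0 → local maximum
  f''(1.6861) = 0.4898 > 0 → local minimum

Critical points: x = 1/4 - sqrt(33)/4 ≈ -1.1861 (local maximum); x = 1/4 + sqrt(33)/4 ≈ 1.6861 (local minimum)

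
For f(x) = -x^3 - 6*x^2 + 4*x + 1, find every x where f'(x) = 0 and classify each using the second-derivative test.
f'(x) = -3*x^2 - 12*x + 4

Solve f'(x) = 0:
  3*x^2 + 12*x - 4 = 0 has no rational roots; quadratic formula: x = (-12 ± √192)/6.
  ⇒ x = -4*sqrt(3)/3 - 2 ≈ -4.3094, -2 + 4*sqrt(3)/3 ≈ 0.3094

f''(x) = -6*x - 12
Second-derivative test at each critical point:
  f''(-4.3094) = 13.8564 > 0 → local minimum
  f''(0.3094) = -13.8564 < 0 → local maximum

Critical points: x = -4*sqrt(3)/3 - 2 ≈ -4.3094 (local minimum); x = -2 + 4*sqrt(3)/3 ≈ 0.3094 (local maximum)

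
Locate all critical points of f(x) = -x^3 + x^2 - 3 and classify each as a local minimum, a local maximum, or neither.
f'(x) = x*(2 - 3*x)

Solve f'(x) = 0:
  Factor: -3*x^2 + 2*x = -x*(3*x - 2) = 0.
  ⇒ x = 0, 2/3

f''(x) = 2 - 6*x
Second-derivative test at each critical point:
  f''(0) = 2 > 0 → local minimum
  f''(2/3) = -2 < 0 → local maximum

Critical points: x = 0 (local minimum); x = 2/3 (local maximum)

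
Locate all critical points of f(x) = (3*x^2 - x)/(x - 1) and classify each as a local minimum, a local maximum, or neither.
f'(x) = (3*x^2 - 6*x + 1)/(x^2 - 2*x + 1)

Solve f'(x) = 0:
  f'(x) = (3*x^2 - 6*x + 1)/(x - 1)^2; the denominator is positive wherever f is defined, so f'(x) = 0 ⇔ 3*x^2 - 6*x + 1 = 0.
  3*x^2 - 6*x + 1 = 0 has no rational roots; quadratic formula: x = (6 ± √24)/6.
  ⇒ x = 1 - sqrt(6)/3 ≈ 0.1835, sqrt(6)/3 + 1 ≈ 1.8165

f''(x) = 4/(x^3 - 3*x^2 + 3*x - 1)
Second-derivative test at each critical point:
  f''(0.1835) = -7.3485 < 0 → local maximum
  f''(1.8165) = 7.3485 > 0 → local minimum

Critical points: x = 1 - sqrt(6)/3 ≈ 0.1835 (local maximum); x = sqrt(6)/3 + 1 ≈ 1.8165 (local minimum)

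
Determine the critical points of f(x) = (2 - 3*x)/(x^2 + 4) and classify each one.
f'(x) = (3*x^2 - 4*x - 12)/(x^4 + 8*x^2 + 16)

Solve f'(x) = 0:
  f'(x) = (3*x^2 - 4*x - 12)/(x^2 + 4)^2; the denominator is positive wherever f is defined, so f'(x) = 0 ⇔ 3*x^2 - 4*x - 12 = 0.
  3*x^2 - 4*x - 12 = 0 has no rational roots; quadratic formula: x = (4 ± √160)/6.
  ⇒ x = 2/3 - 2*sqrt(10)/3 ≈ -1.4415, 2/3 + 2*sqrt(10)/3 ≈ 2.7749

f''(x) = 2*(4*x^2*(2 - 3*x) + (9*x - 2)*(x^2 + 4))/(x^2 + 4)^3
Second-derivative test at each critical point:
  f''(-1.4415) = -0.3424 < 0 → local maximum
  f''(2.7749) = 0.0924 > 0 → local minimum

Critical points: x = 2/3 - 2*sqrt(10)/3 ≈ -1.4415 (local maximum); x = 2/3 + 2*sqrt(10)/3 ≈ 2.7749 (local minimum)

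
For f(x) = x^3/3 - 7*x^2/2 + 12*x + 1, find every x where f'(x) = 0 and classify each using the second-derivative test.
f'(x) = x^2 - 7*x + 12

Solve f'(x) = 0:
  Factor: x^2 - 7*x + 12 = (x - 4)*(x - 3) = 0.
  ⇒ x = 3, 4

f''(x) = 2*x - 7
Second-derivative test at each critical point:
  f''(3) = -1 < 0 → local maximum
  f''(4) = 1 > 0 → local minimum

Critical points: x = 3 (local maximum); x = 4 (local minimum)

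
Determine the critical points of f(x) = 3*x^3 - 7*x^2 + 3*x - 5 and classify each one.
f'(x) = 9*x^2 - 14*x + 3

Solve f'(x) = 0:
  9*x^2 - 14*x + 3 = 0 has no rational roots; quadratic formula: x = (14 ± √88)/18.
  ⇒ x = 7/9 - sqrt(22)/9 ≈ 0.2566, sqrt(22)/9 + 7/9 ≈ 1.2989

f''(x) = 18*x - 14
Second-derivative test at each critical point:
  f''(0.2566) = -9.3808 < 0 → local maximum
  f''(1.2989) = 9.3808 > 0 → local minimum

Critical points: x = 7/9 - sqrt(22)/9 ≈ 0.2566 (local maximum); x = sqrt(22)/9 + 7/9 ≈ 1.2989 (local minimum)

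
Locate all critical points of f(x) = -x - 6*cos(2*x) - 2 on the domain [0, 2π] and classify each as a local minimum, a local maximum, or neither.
f'(x) = 12*sin(2*x) - 1

Solve f'(x) = 0 on [0, 2π]:
  f'(x) = 0 ⇔ sin(2*x) = 1/12, i.e. 2*x = arcsin(1/12) + 2nπ or 2*x = π − arcsin(1/12) + 2nπ; keep the solutions lying in [0, 2π].
  ⇒ x = asin(1/12)/2 ≈ 0.0417, -asin(1/12)/2 + pi/2 ≈ 1.5291, asin(1/12)/2 + pi ≈ 3.1833, -asin(1/12)/2 + 3*pi/2 ≈ 4.6707

f''(x) = 24*cos(2*x)
Second-derivative test at each critical point:
  f''(0.0417) = 23.9165 > 0 → local minimum
  f''(1.5291) = -23.9165 < 0 → local maximum
  f''(3.1833) = 23.9165 > 0 → local minimum
  f''(4.6707) = -23.9165 < 0 → local maximum

Critical points: x = asin(1/12)/2 ≈ 0.0417 (local minimum); x = -asin(1/12)/2 + pi/2 ≈ 1.5291 (local maximum); x = asin(1/12)/2 + pi ≈ 3.1833 (local minimum); x = -asin(1/12)/2 + 3*pi/2 ≈ 4.6707 (local maximum)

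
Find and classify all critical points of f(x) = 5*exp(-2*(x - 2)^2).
f'(x) = 20*(2 - x)*exp(-2*(x - 2)^2)

Solve f'(x) = 0:
  f'(x) = (40 - 20*x)·exp(-2*(x - 2)^2) and exp(-2*(x - 2)^2) > 0 for every x, so f'(x) = 0 ⇔ 40 - 20*x = 0.
  Factor: 40 - 20*x = -20*(x - 2) = 0.
  ⇒ x = 2

f''(x) = 20*(4*(x - 2)^2 - 1)*exp(-2*(x - 2)^2)
Second-derivative test at each critical point:
  f''(2) = -20 < 0 → local maximum

Critical points: x = 2 (local maximum)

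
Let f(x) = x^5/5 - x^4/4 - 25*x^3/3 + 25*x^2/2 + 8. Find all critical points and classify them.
f'(x) = x*(x^3 - x^2 - 25*x + 25)

Solve f'(x) = 0:
  Factor: x^4 - x^3 - 25*x^2 + 25*x = x*(x - 5)*(x - 1)*(x + 5) = 0.
  ⇒ x = -5, 0, 1, 5

f''(x) = 4*x^3 - 3*x^2 - 50*x + 25
Second-derivative test at each critical point:
  f''(-5) = -300 < 0 → local maximum
  f''(0) = 25 > 0 → local minimum
  f''(1) = -24 < 0 → local maximum
  f''(5) = 200 > 0 → local minimum

Critical points: x = -5 (local maximum); x = 0 (local minimum); x = 1 (local maximum); x = 5 (local minimum)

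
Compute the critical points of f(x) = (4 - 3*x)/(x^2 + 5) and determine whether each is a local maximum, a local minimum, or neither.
f'(x) = (3*x^2 - 8*x - 15)/(x^4 + 10*x^2 + 25)

Solve f'(x) = 0:
  f'(x) = (3*x^2 - 8*x - 15)/(x^2 + 5)^2; the denominator is positive wherever f is defined, so f'(x) = 0 ⇔ 3*x^2 - 8*x - 15 = 0.
  3*x^2 - 8*x - 15 = 0 has no rational roots; quadratic formula: x = (8 ± √244)/6.
  ⇒ x = 4/3 - sqrt(61)/3 ≈ -1.2701, 4/3 + sqrt(61)/3 ≈ 3.9367

f''(x) = 2*(4*x^2*(4 - 3*x) + (9*x - 4)*(x^2 + 5))/(x^2 + 5)^3
Second-derivative test at each critical point:
  f''(-1.2701) = -0.3572 < 0 → local maximum
  f''(3.9367) = 0.0372 > 0 → local minimum

Critical points: x = 4/3 - sqrt(61)/3 ≈ -1.2701 (local maximum); x = 4/3 + sqrt(61)/3 ≈ 3.9367 (local minimum)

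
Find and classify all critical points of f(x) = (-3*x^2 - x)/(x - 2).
f'(x) = (-3*x^2 + 12*x + 2)/(x^2 - 4*x + 4)

Solve f'(x) = 0:
  f'(x) = -(3*x^2 - 12*x - 2)/(x - 2)^2; the denominator is positive wherever f is defined, so f'(x) = 0 ⇔ -3*x^2 + 12*x + 2 = 0.
  3*x^2 - 12*x - 2 = 0 has no rational roots; quadratic formula: x = (12 ± √168)/6.
  ⇒ x = 2 - sqrt(42)/3 ≈ -0.1602, 2 + sqrt(42)/3 ≈ 4.1602

f''(x) = -28/(x^3 - 6*x^2 + 12*x - 8)
Second-derivative test at each critical point:
  f''(-0.1602) = 2.7775 > 0 → local minimum
  f''(4.1602) = -2.7775 < 0 → local maximum

Critical points: x = 2 - sqrt(42)/3 ≈ -0.1602 (local minimum); x = 2 + sqrt(42)/3 ≈ 4.1602 (local maximum)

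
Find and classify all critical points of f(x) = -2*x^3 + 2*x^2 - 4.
f'(x) = 2*x*(2 - 3*x)

Solve f'(x) = 0:
  Factor: -6*x^2 + 4*x = -2*x*(3*x - 2) = 0.
  ⇒ x = 0, 2/3

f''(x) = 4 - 12*x
Second-derivative test at each critical point:
  f''(0) = 4 > 0 → local minimum
  f''(2/3) = -4 < 0 → local maximum

Critical points: x = 0 (local minimum); x = 2/3 (local maximum)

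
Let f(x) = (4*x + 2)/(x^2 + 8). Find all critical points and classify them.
f'(x) = 4*(-x^2 - x + 8)/(x^4 + 16*x^2 + 64)

Solve f'(x) = 0:
  f'(x) = -4*(x^2 + x - 8)/(x^2 + 8)^2; the denominator is positive wherever f is defined, so f'(x) = 0 ⇔ -4*x^2 - 4*x + 32 = 0.
  Factor: -4*x^2 - 4*x + 32 = -4*(x^2 + x - 8); x^2 + x - 8 = 0 has no rational roots; quadratic formula: x = (-1 ± √33)/2.
  ⇒ x = -sqrt(33)/2 - 1/2 ≈ -3.3723, -1/2 + sqrt(33)/2 ≈ 2.3723

f''(x) = 4*(4*x^2*(2*x + 1) - (6*x + 1)*(x^2 + 8))/(x^2 + 8)^3
Second-derivative test at each critical point:
  f''(-3.3723) = 0.0612 > 0 → local minimum
  f''(2.3723) = -0.1237 < 0 → local maximum

Critical points: x = -sqrt(33)/2 - 1/2 ≈ -3.3723 (local minimum); x = -1/2 + sqrt(33)/2 ≈ 2.3723 (local maximum)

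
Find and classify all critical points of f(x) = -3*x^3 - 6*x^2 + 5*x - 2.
f'(x) = -9*x^2 - 12*x + 5

Solve f'(x) = 0:
  Factor: -9*x^2 - 12*x + 5 = -(3*x - 1)*(3*x + 5) = 0.
  ⇒ x = -5/3, 1/3

f''(x) = -18*x - 12
Second-derivative test at each critical point:
  f''(-5/3) = 18 > 0 → local minimum
  f''(1/3) = -18 < 0 → local maximum

Critical points: x = -5/3 (local minimum); x = 1/3 (local maximum)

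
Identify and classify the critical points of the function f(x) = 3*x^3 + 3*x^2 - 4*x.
f'(x) = 9*x^2 + 6*x - 4

Solve f'(x) = 0:
  9*x^2 + 6*x - 4 = 0 has no rational roots; quadratic formula: x = (-6 ± √180)/18.
  ⇒ x = -sqrt(5)/3 - 1/3 ≈ -1.0787, -1/3 + sqrt(5)/3 ≈ 0.4120

f''(x) = 18*x + 6
Second-derivative test at each critical point:
  f''(-1.0787) = -13.4164 < 0 → local maximum
  f''(0.4120) = 13.4164 > 0 → local minimum

Critical points: x = -sqrt(5)/3 - 1/3 ≈ -1.0787 (local maximum); x = -1/3 + sqrt(5)/3 ≈ 0.4120 (local minimum)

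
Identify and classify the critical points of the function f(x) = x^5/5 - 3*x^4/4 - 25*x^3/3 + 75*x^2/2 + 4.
f'(x) = x*(x^3 - 3*x^2 - 25*x + 75)

Solve f'(x) = 0:
  Factor: x^4 - 3*x^3 - 25*x^2 + 75*x = x*(x - 5)*(x - 3)*(x + 5) = 0.
  ⇒ x = -5, 0, 3, 5

f''(x) = 4*x^3 - 9*x^2 - 50*x + 75
Second-derivative test at each critical point:
  f''(-5) = -400 < 0 → local maximum
  f''(0) = 75 > 0 → local minimum
  f''(3) = -48 < 0 → local maximum
  f''(5) = 100 > 0 → local minimum

Critical points: x = -5 (local maximum); x = 0 (local minimum); x = 3 (local maximum); x = 5 (local minimum)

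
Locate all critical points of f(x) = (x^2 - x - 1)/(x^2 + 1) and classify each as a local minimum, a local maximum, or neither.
f'(x) = (x^2 + 4*x - 1)/(x^4 + 2*x^2 + 1)

Solve f'(x) = 0:
  f'(x) = (x^2 + 4*x - 1)/(x^2 + 1)^2; the denominator is positive wherever f is defined, so f'(x) = 0 ⇔ x^2 + 4*x - 1 = 0.
  x^2 + 4*x - 1 = 0 has no rational roots; quadratic formula: x = (-4 ± √20)/2.
  ⇒ x = -sqrt(5) - 2 ≈ -4.2361, -2 + sqrt(5) ≈ 0.2361

f''(x) = 2*(-x^3 - 6*x^2 + 3*x + 2)/(x^6 + 3*x^4 + 3*x^2 + 1)
Second-derivative test at each critical point:
  f''(-4.2361) = -0.0125 < 0 → local maximum
  f''(0.2361) = 4.0125 > 0 → local minimum

Critical points: x = -sqrt(5) - 2 ≈ -4.2361 (local maximum); x = -2 + sqrt(5) ≈ 0.2361 (local minimum)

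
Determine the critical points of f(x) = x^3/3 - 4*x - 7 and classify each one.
f'(x) = x^2 - 4

Solve f'(x) = 0:
  Factor: x^2 - 4 = (x - 2)*(x + 2) = 0.
  ⇒ x = -2, 2

f''(x) = 2*x
Second-derivative test at each critical point:
  f''(-2) = -4 < 0 → local maximum
  f''(2) = 4 > 0 → local minimum

Critical points: x = -2 (local maximum); x = 2 (local minimum)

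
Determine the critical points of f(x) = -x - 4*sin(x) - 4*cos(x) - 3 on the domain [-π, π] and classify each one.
f'(x) = -4*sqrt(2)*cos(x + pi/4) - 1

Solve f'(x) = 0 on [-π, π]:
  f'(x) = 0 ⇔ 4*sin(x) - 4*cos(x) = 1. Write the left side as R·cos(x + φ) with R = √((-4)² + (-4)²) = 4*sqrt(2), cos φ = -sqrt(2)/2, sin φ = -sqrt(2)/2; then cos(x + φ) = sqrt(2)/8. Solve for x and keep the solutions lying in [-π, π].
  ⇒ x = -pi + atan((1 - sqrt(31))/(-sqrt(31) - 1)) ≈ -2.5339, atan((1 + sqrt(31))/(-1 + sqrt(31))) ≈ 0.9631

f''(x) = 4*sqrt(2)*sin(x + pi/4)
Second-derivative test at each critical point:
  f''(-2.5339) = -5.5678 < 0 → local maximum
  f''(0.9631) = 5.5678 > 0 → local minimum

Critical points: x = -pi + atan((1 - sqrt(31))/(-sqrt(31) - 1)) ≈ -2.5339 (local maximum); x = atan((1 + sqrt(31))/(-1 + sqrt(31))) ≈ 0.9631 (local minimum)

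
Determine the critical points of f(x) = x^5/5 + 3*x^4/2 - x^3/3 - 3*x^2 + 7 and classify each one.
f'(x) = x*(x^3 + 6*x^2 - x - 6)

Solve f'(x) = 0:
  Factor: x^4 + 6*x^3 - x^2 - 6*x = x*(x - 1)*(x + 1)*(x + 6) = 0.
  ⇒ x = -6, -1, 0, 1

f''(x) = 4*x^3 + 18*x^2 - 2*x - 6
Second-derivative test at each critical point:
  f''(-6) = -210 < 0 → local maximum
  f''(-1) = 10 > 0 → local minimum
  f''(0) = -6 < 0 → local maximum
  f''(1) = 14 > 0 → local minimum

Critical points: x = -6 (local maximum); x = -1 (local minimum); x = 0 (local maximum); x = 1 (local minimum)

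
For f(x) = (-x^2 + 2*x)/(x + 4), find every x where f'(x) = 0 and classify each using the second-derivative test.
f'(x) = (-x^2 - 8*x + 8)/(x^2 + 8*x + 16)

Solve f'(x) = 0:
  f'(x) = -(x^2 + 8*x - 8)/(x + 4)^2; the denominator is positive wherever f is defined, so f'(x) = 0 ⇔ -x^2 - 8*x + 8 = 0.
  x^2 + 8*x - 8 = 0 has no rational roots; quadratic formula: x = (-8 ± √96)/2.
  ⇒ x = -2*sqrt(6) - 4 ≈ -8.8990, -4 + 2*sqrt(6) ≈ 0.8990

f''(x) = -48/(x^3 + 12*x^2 + 48*x + 64)
Second-derivative test at each critical point:
  f''(-8.8990) = 0.4082 > 0 → local minimum
  f''(0.8990) = -0.4082 < 0 → local maximum

Critical points: x = -2*sqrt(6) - 4 ≈ -8.8990 (local minimum); x = -4 + 2*sqrt(6) ≈ 0.8990 (local maximum)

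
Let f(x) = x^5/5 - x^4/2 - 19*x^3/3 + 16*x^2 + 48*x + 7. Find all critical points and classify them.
f'(x) = x^4 - 2*x^3 - 19*x^2 + 32*x + 48

Solve f'(x) = 0:
  Factor: x^4 - 2*x^3 - 19*x^2 + 32*x + 48 = (x - 4)*(x - 3)*(x + 1)*(x + 4) = 0.
  ⇒ x = -4, -1, 3, 4

f''(x) = 4*x^3 - 6*x^2 - 38*x + 32
Second-derivative test at each critical point:
  f''(-4) = -168 < 0 → local maximum
  f''(-1) = 60 > 0 → local minimum
  f''(3) = -28 < 0 → local maximum
  f''(4) = 40 > 0 → local minimum

Critical points: x = -4 (local maximum); x = -1 (local minimum); x = 3 (local maximum); x = 4 (local minimum)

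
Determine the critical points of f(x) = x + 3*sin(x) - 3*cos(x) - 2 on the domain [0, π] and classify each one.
f'(x) = 3*sqrt(2)*sin(x + pi/4) + 1

Solve f'(x) = 0 on [0, π]:
  f'(x) = 0 ⇔ 3*sin(x) + 3*cos(x) = -1. Write the left side as R·cos(x + φ) with R = √(3² + (-3)²) = 3*sqrt(2), cos φ = sqrt(2)/2, sin φ = -sqrt(2)/2; then cos(x + φ) = -sqrt(2)/6. Solve for x and keep the solutions lying in [0, π].
  ⇒ x = atan((-1 + sqrt(17))/(-sqrt(17) - 1)) + pi ≈ 2.5941

f''(x) = 3*sqrt(2)*cos(x + pi/4)
Second-derivative test at each critical point:
  f''(2.5941) = -4.1231 < 0 → local maximum

Critical points: x = atan((-1 + sqrt(17))/(-sqrt(17) - 1)) + pi ≈ 2.5941 (local maximum)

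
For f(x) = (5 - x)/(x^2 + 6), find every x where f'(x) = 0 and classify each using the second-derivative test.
f'(x) = (-x^2 + 2*x*(x - 5) - 6)/(x^2 + 6)^2

Solve f'(x) = 0:
  f'(x) = (x^2 - 10*x - 6)/(x^2 + 6)^2; the denominator is positive wherever f is defined, so f'(x) = 0 ⇔ x^2 - 10*x - 6 = 0.
  x^2 - 10*x - 6 = 0 has no rational roots; quadratic formula: x = (10 ± √124)/2.
  ⇒ x = 5 - sqrt(31) ≈ -0.5678, 5 + sqrt(31) ≈ 10.5678

f''(x) = 2*(4*x^2*(5 - x) + (3*x - 5)*(x^2 + 6))/(x^2 + 6)^3
Second-derivative test at each critical point:
  f''(-0.5678) = -0.2786 < 0 → local maximum
  f''(10.5678) = 0.0008 > 0 → local minimum

Critical points: x = 5 - sqrt(31) ≈ -0.5678 (local maximum); x = 5 + sqrt(31) ≈ 10.5678 (local minimum)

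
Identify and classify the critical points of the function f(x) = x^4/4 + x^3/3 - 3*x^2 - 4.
f'(x) = x*(x^2 + x - 6)

Solve f'(x) = 0:
  Factor: x^3 + x^2 - 6*x = x*(x - 2)*(x + 3) = 0.
  ⇒ x = -3, 0, 2

f''(x) = 3*x^2 + 2*x - 6
Second-derivative test at each critical point:
  f''(-3) = 15 > 0 → local minimum
  f''(0) = -6 < 0 → local maximum
  f''(2) = 10 > 0 → local minimum

Critical points: x = -3 (local minimum); x = 0 (local maximum); x = 2 (local minimum)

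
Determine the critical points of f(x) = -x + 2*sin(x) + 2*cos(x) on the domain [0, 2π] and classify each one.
f'(x) = 2*sqrt(2)*cos(x + pi/4) - 1

Solve f'(x) = 0 on [0, 2π]:
  f'(x) = 0 ⇔ -2*sin(x) + 2*cos(x) = 1. Write the left side as R·cos(x + φ) with R = √(2² + 2²) = 2*sqrt(2), cos φ = sqrt(2)/2, sin φ = sqrt(2)/2; then cos(x + φ) = sqrt(2)/4. Solve for x and keep the solutions lying in [0, 2π].
  ⇒ x = atan((-1 + sqrt(7))/(1 + sqrt(7))) ≈ 0.4240, atan((-sqrt(7) - 1)/(1 - sqrt(7))) + pi ≈ 4.2884

f''(x) = -2*sqrt(2)*sin(x + pi/4)
Second-derivative test at each critical point:
  f''(0.4240) = -2.6458 < 0 → local maximum
  f''(4.2884) = 2.6458 > 0 → local minimum

Critical points: x = atan((-1 + sqrt(7))/(1 + sqrt(7))) ≈ 0.4240 (local maximum); x = atan((-sqrt(7) - 1)/(1 - sqrt(7))) + pi ≈ 4.2884 (local minimum)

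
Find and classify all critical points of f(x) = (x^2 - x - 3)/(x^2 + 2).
f'(x) = (x^2 + 10*x - 2)/(x^4 + 4*x^2 + 4)

Solve f'(x) = 0:
  f'(x) = (x^2 + 10*x - 2)/(x^2 + 2)^2; the denominator is positive wherever f is defined, so f'(x) = 0 ⇔ x^2 + 10*x - 2 = 0.
  x^2 + 10*x - 2 = 0 has no rational roots; quadratic formula: x = (-10 ± √108)/2.
  ⇒ x = -3*sqrt(3) - 5 ≈ -10.1962, -5 + 3*sqrt(3) ≈ 0.1962

f''(x) = 2*(-x^3 - 15*x^2 + 6*x + 10)/(x^6 + 6*x^4 + 12*x^2 + 8)
Second-derivative test at each critical point:
  f''(-10.1962) = -0.0009 < 0 → local maximum
  f''(0.1962) = 2.5009 > 0 → local minimum

Critical points: x = -3*sqrt(3) - 5 ≈ -10.1962 (local maximum); x = -5 + 3*sqrt(3) ≈ 0.1962 (local minimum)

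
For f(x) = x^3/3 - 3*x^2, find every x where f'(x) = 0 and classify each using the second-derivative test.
f'(x) = x*(x - 6)

Solve f'(x) = 0:
  Factor: x^2 - 6*x = x*(x - 6) = 0.
  ⇒ x = 0, 6

f''(x) = 2*x - 6
Second-derivative test at each critical point:
  f''(0) = -6 < 0 → local maximum
  f''(6) = 6 > 0 → local minimum

Critical points: x = 0 (local maximum); x = 6 (local minimum)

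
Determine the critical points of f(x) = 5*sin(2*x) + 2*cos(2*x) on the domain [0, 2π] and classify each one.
f'(x) = -4*sin(2*x) + 10*cos(2*x)

Solve f'(x) = 0 on [0, 2π]:
  f'(x) = 0 ⇔ 5*cos(2*x) = 2*sin(2*x) ⇔ tan(2*x) = 5/2, i.e. 2*x = arctan(5/2) + nπ; keep the solutions lying in [0, 2π].
  ⇒ x = atan(5/2)/2 ≈ 0.5951, atan(5/2)/2 + pi/2 ≈ 2.1659, atan(5/2)/2 + pi ≈ 3.7367, atan(5/2)/2 + 3*pi/2 ≈ 5.3075

f''(x) = -20*sin(2*x) - 8*cos(2*x)
Second-derivative test at each critical point:
  f''(0.5951) = -21.5407 < 0 → local maximum
  f''(2.1659) = 21.5407 > 0 → local minimum
  f''(3.7367) = -21.5407 < 0 → local maximum
  f''(5.3075) = 21.5407 > 0 → local minimum

Critical points: x = atan(5/2)/2 ≈ 0.5951 (local maximum); x = atan(5/2)/2 + pi/2 ≈ 2.1659 (local minimum); x = atan(5/2)/2 + pi ≈ 3.7367 (local maximum); x = atan(5/2)/2 + 3*pi/2 ≈ 5.3075 (local minimum)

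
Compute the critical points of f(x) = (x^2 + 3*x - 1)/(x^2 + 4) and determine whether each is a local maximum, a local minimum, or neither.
f'(x) = (-3*x^2 + 10*x + 12)/(x^4 + 8*x^2 + 16)

Solve f'(x) = 0:
  f'(x) = -(3*x^2 - 10*x - 12)/(x^2 + 4)^2; the denominator is positive wherever f is defined, so f'(x) = 0 ⇔ -3*x^2 + 10*x + 12 = 0.
  3*x^2 - 10*x - 12 = 0 has no rational roots; quadratic formula: x = (10 ± √244)/6.
  ⇒ x = 5/3 - sqrt(61)/3 ≈ -0.9367, 5/3 + sqrt(61)/3 ≈ 4.2701

f''(x) = 2*(3*x^3 - 15*x^2 - 36*x + 20)/(x^6 + 12*x^4 + 48*x^2 + 64)
Second-derivative test at each critical point:
  f''(-0.9367) = 0.6566 > 0 → local minimum
  f''(4.2701) = -0.0316 < 0 → local maximum

Critical points: x = 5/3 - sqrt(61)/3 ≈ -0.9367 (local minimum); x = 5/3 + sqrt(61)/3 ≈ 4.2701 (local maximum)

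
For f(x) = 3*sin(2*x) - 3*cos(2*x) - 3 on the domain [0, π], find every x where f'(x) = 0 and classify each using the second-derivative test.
f'(x) = 6*sqrt(2)*sin(2*x + pi/4)

Solve f'(x) = 0 on [0, π]:
  f'(x) = 0 ⇔ 3*cos(2*x) = -3*sin(2*x) ⇔ tan(2*x) = -1, i.e. 2*x = arctan(-1) + nπ; keep the solutions lying in [0, π].
  ⇒ x = 3*pi/8 ≈ 1.1781, 7*pi/8 ≈ 2.7489

f''(x) = 12*sqrt(2)*cos(2*x + pi/4)
Second-derivative test at each critical point:
  f''(1.1781) = -16.9706 < 0 → local maximum
  f''(2.7489) = 16.9706 > 0 → local minimum

Critical points: x = 3*pi/8 ≈ 1.1781 (local maximum); x = 7*pi/8 ≈ 2.7489 (local minimum)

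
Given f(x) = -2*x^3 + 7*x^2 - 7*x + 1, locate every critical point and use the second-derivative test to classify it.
f'(x) = -6*x^2 + 14*x - 7

Solve f'(x) = 0:
  6*x^2 - 14*x + 7 = 0 has no rational roots; quadratic formula: x = (14 ± √28)/12.
  ⇒ x = 7/6 - sqrt(7)/6 ≈ 0.7257, sqrt(7)/6 + 7/6 ≈ 1.6076

f''(x) = 14 - 12*x
Second-derivative test at each critical point:
  f''(0.7257) = 5.2915 > 0 → local minimum
  f''(1.6076) = -5.2915 < 0 → local maximum

Critical points: x = 7/6 - sqrt(7)/6 ≈ 0.7257 (local minimum); x = sqrt(7)/6 + 7/6 ≈ 1.6076 (local maximum)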